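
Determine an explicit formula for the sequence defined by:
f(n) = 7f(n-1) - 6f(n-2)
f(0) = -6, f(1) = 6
Characteristic equation: x² - 7x + 6 = 0, which factors as (x - (6))(x - (1)) = 0.
Roots r₁ = 6, r₂ = 1 (distinct).
General solution: f(n) = A·(6)^n + B·(1)^n.
From f(0) = -6: A + B = -6.
From f(1) = 6: 6A + B = 6.
Solving: A = \frac{12}{5}, B = - \frac{42}{5}.
So f(n) = \frac{12 \cdot 6^{n}}{5} - \frac{42}{5}.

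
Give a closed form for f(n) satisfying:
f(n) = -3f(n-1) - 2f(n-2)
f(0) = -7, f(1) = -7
Characteristic equation: x² + 3x + 2 = 0, which factors as (x - (-1))(x - (-2)) = 0.
Roots r₁ = -1, r₂ = -2 (distinct).
General solution: f(n) = A·(-1)^n + B·(-2)^n.
From f(0) = -7: A + B = -7.
From f(1) = -7: -A - 2B = -7.
Solving: A = -21, B = 14.
So f(n) = - 21 \left(-1\right)^{n} + 14 \left(-2\right)^{n}.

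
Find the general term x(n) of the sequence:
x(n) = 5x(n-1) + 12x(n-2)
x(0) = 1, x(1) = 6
Characteristic equation: x² - 5x - 12 = 0.
Discriminant Δ = (5)² + 4·(12) = 73.
Roots r₁,₂ = (5 ± √73)/2, so r₁ = \frac{5}{2} + \frac{\sqrt{73}}{2}, r₂ = \frac{5}{2} - \frac{\sqrt{73}}{2}.
General solution: x(n) = A·r₁^n + B·r₂^n.
From the initial conditions, A + B = 1 and r₁A + r₂B = 6.
Since r₁ - r₂ = √73: A = (6 - (1)r₂)/√73 = \frac{7 \sqrt{73}}{146} + \frac{1}{2}, and B = 1 - A = \frac{1}{2} - \frac{7 \sqrt{73}}{146}.
So x(n) = \left(\frac{7 \sqrt{73}}{146} + \frac{1}{2}\right)\left(\frac{5}{2} + \frac{\sqrt{73}}{2}\right)^n + \left(\frac{1}{2} - \frac{7 \sqrt{73}}{146}\right)\left(\frac{5}{2} - \frac{\sqrt{73}}{2}\right)^n.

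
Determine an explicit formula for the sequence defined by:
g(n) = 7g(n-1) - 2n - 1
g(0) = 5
First-order linear with linear forcing.
Homogeneous solution: g_h(n) = A·(7)^n.
Try particular g_p(n) = pn + q. Substituting:
  pn + q = 7(p(n-1) + q) - 2n - 1.
Matching the n-coefficient: p = 7p - 2 ⇒ p = \frac{1}{3}.
Matching constants: q = -7p + 7q - 1 ⇒ q = \frac{5}{9}.
General: g(n) = A·(7)^n + \frac{n}{3} + \frac{5}{9}.
Apply g(0) = 5: A + \frac{5}{9} = 5 ⇒ A = \frac{40}{9}.
So g(n) = \frac{40 \cdot 7^{n}}{9} + \frac{n}{3} + \frac{5}{9}.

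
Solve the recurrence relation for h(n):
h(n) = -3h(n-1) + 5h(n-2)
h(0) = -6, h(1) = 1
Characteristic equation: x² + 3x - 5 = 0.
Discriminant Δ = (-3)² + 4·(5) = 29.
Roots r₁,₂ = (-3 ± √29)/2, so r₁ = - \frac{3}{2} + \frac{\sqrt{29}}{2}, r₂ = - \frac{\sqrt{29}}{2} - \frac{3}{2}.
General solution: h(n) = A·r₁^n + B·r₂^n.
From the initial conditions, A + B = -6 and r₁A + r₂B = 1.
Since r₁ - r₂ = √29: A = (1 - (-6)r₂)/√29 = -3 - \frac{8 \sqrt{29}}{29}, and B = -6 - A = -3 + \frac{8 \sqrt{29}}{29}.
So h(n) = \left(-3 - \frac{8 \sqrt{29}}{29}\right)\left(- \frac{3}{2} + \frac{\sqrt{29}}{2}\right)^n + \left(-3 + \frac{8 \sqrt{29}}{29}\right)\left(- \frac{\sqrt{29}}{2} - \frac{3}{2}\right)^n.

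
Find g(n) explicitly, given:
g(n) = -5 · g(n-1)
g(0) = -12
Pure geometric recurrence with ratio -5.
By induction g(n) = g(0) · (-5)^n = - 12 \left(-5\right)^{n}.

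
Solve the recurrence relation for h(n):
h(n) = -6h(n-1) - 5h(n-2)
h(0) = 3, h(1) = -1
Characteristic equation: x² + 6x + 5 = 0, which factors as (x - (-1))(x - (-5)) = 0.
Roots r₁ = -1, r₂ = -5 (distinct).
General solution: h(n) = A·(-1)^n + B·(-5)^n.
From h(0) = 3: A + B = 3.
From h(1) = -1: -A - 5B = -1.
Solving: A = \frac{7}{2}, B = - \frac{1}{2}.
So h(n) = \frac{7 \left(-1\right)^{n}}{2} - \frac{\left(-5\right)^{n}}{2}.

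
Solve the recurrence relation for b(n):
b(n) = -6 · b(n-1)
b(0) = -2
Pure geometric recurrence with ratio -6.
By induction b(n) = b(0) · (-6)^n = - 2 \left(-6\right)^{n}.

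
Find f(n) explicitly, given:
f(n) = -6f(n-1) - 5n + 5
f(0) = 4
First-order linear with linear forcing.
Homogeneous solution: f_h(n) = A·(-6)^n.
Try particular f_p(n) = pn + q. Substituting:
  pn + q = -6(p(n-1) + q) - 5n + 5.
Matching the n-coefficient: p = -6p - 5 ⇒ p = - \frac{5}{7}.
Matching constants: q = 6p - 6q + 5 ⇒ q = \frac{5}{49}.
General: f(n) = A·(-6)^n - \frac{5 n}{7} + \frac{5}{49}.
Apply f(0) = 4: A + \frac{5}{49} = 4 ⇒ A = \frac{191}{49}.
So f(n) = \frac{191 \left(-6\right)^{n}}{49} - \frac{5 n}{7} + \frac{5}{49}.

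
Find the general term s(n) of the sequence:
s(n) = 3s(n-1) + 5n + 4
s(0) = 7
First-order linear with linear forcing.
Homogeneous solution: s_h(n) = A·(3)^n.
Try particular s_p(n) = pn + q. Substituting:
  pn + q = 3(p(n-1) + q) + 5n + 4.
Matching the n-coefficient: p = 3p + 5 ⇒ p = - \frac{5}{2}.
Matching constants: q = -3p + 3q + 4 ⇒ q = - \frac{23}{4}.
General: s(n) = A·(3)^n - \frac{5 n}{2} - \frac{23}{4}.
Apply s(0) = 7: A - \frac{23}{4} = 7 ⇒ A = \frac{51}{4}.
So s(n) = \frac{51 \cdot 3^{n}}{4} - \frac{5 n}{2} - \frac{23}{4}.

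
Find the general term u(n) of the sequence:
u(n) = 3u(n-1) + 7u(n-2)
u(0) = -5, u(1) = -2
Characteristic equation: x² - 3x - 7 = 0.
Discriminant Δ = (3)² + 4·(7) = 37.
Roots r₁,₂ = (3 ± √37)/2, so r₁ = \frac{3}{2} + \frac{\sqrt{37}}{2}, r₂ = \frac{3}{2} - \frac{\sqrt{37}}{2}.
General solution: u(n) = A·r₁^n + B·r₂^n.
From the initial conditions, A + B = -5 and r₁A + r₂B = -2.
Since r₁ - r₂ = √37: A = (-2 - (-5)r₂)/√37 = - \frac{5}{2} + \frac{11 \sqrt{37}}{74}, and B = -5 - A = - \frac{5}{2} - \frac{11 \sqrt{37}}{74}.
So u(n) = \left(- \frac{5}{2} + \frac{11 \sqrt{37}}{74}\right)\left(\frac{3}{2} + \frac{\sqrt{37}}{2}\right)^n + \left(- \frac{5}{2} - \frac{11 \sqrt{37}}{74}\right)\left(\frac{3}{2} - \frac{\sqrt{37}}{2}\right)^n.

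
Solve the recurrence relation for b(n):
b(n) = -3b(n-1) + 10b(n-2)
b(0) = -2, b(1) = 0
Characteristic equation: x² + 3x - 10 = 0, which factors as (x - (-5))(x - (2)) = 0.
Roots r₁ = -5, r₂ = 2 (distinct).
General solution: b(n) = A·(-5)^n + B·(2)^n.
From b(0) = -2: A + B = -2.
From b(1) = 0: -5A + 2B = 0.
Solving: A = - \frac{4}{7}, B = - \frac{10}{7}.
So b(n) = - \frac{4 \left(-5\right)^{n}}{7} - \frac{10 \cdot 2^{n}}{7}.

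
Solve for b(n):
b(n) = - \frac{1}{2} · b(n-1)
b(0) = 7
Pure geometric recurrence with ratio - \frac{1}{2}.
By induction b(n) = b(0) · (- \frac{1}{2})^n = 7 \left(- \frac{1}{2}\right)^{n}.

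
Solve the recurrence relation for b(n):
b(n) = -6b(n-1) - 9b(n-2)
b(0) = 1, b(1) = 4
Characteristic equation: x² + 6x + 9 = 0, which is (x - (-3))².
Repeated root r = -3.
General solution: b(n) = (A + Bn)·(-3)^n.
From b(0) = 1: A = 1.
From b(1) = 4: (A + B)·(-3) = 4 ⇒ B = - \frac{7}{3}.
So b(n) = \left(1 - \frac{7 n}{3}\right) \cdot (-3)^n.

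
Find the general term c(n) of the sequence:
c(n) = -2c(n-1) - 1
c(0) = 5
First-order linear non-homogeneous.
Homogeneous solution: c_h(n) = A·(-2)^n.
Try constant particular solution c_p = K: K = -2K - 1 ⇒ K = - \frac{1}{3}.
General: c(n) = A·(-2)^n - \frac{1}{3}.
Apply c(0) = 5: A - \frac{1}{3} = 5 ⇒ A = \frac{16}{3}.
So c(n) = \frac{16 \left(-2\right)^{n}}{3} - \frac{1}{3}.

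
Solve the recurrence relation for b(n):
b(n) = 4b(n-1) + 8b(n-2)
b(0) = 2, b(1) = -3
Characteristic equation: x² - 4x - 8 = 0.
Discriminant Δ = (4)² + 4·(8) = 48.
Roots r₁,₂ = (4 ± √48)/2, so r₁ = 2 + 2 \sqrt{3}, r₂ = 2 - 2 \sqrt{3}.
General solution: b(n) = A·r₁^n + B·r₂^n.
From the initial conditions, A + B = 2 and r₁A + r₂B = -3.
Since r₁ - r₂ = √48: A = (-3 - (2)r₂)/√48 = 1 - \frac{7 \sqrt{3}}{12}, and B = 2 - A = 1 + \frac{7 \sqrt{3}}{12}.
So b(n) = \left(1 - \frac{7 \sqrt{3}}{12}\right)\left(2 + 2 \sqrt{3}\right)^n + \left(1 + \frac{7 \sqrt{3}}{12}\right)\left(2 - 2 \sqrt{3}\right)^n.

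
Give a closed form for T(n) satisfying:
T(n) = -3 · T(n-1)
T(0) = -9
Pure geometric recurrence with ratio -3.
By induction T(n) = T(0) · (-3)^n = - 9 \left(-3\right)^{n}.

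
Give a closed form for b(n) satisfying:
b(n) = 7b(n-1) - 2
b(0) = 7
First-order linear non-homogeneous.
Homogeneous solution: b_h(n) = A·(7)^n.
Try constant particular solution b_p = K: K = 7K - 2 ⇒ K = \frac{1}{3}.
General: b(n) = A·(7)^n + \frac{1}{3}.
Apply b(0) = 7: A + \frac{1}{3} = 7 ⇒ A = \frac{20}{3}.
So b(n) = \frac{20 \cdot 7^{n}}{3} + \frac{1}{3}.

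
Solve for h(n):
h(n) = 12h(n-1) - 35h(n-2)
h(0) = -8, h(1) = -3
Characteristic equation: x² - 12x + 35 = 0, which factors as (x - (5))(x - (7)) = 0.
Roots r₁ = 5, r₂ = 7 (distinct).
General solution: h(n) = A·(5)^n + B·(7)^n.
From h(0) = -8: A + B = -8.
From h(1) = -3: 5A + 7B = -3.
Solving: A = - \frac{53}{2}, B = \frac{37}{2}.
So h(n) = - \frac{53 \cdot 5^{n}}{2} + \frac{37 \cdot 7^{n}}{2}.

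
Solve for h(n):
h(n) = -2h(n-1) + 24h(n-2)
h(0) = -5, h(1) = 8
Characteristic equation: x² + 2x - 24 = 0, which factors as (x - (-6))(x - (4)) = 0.
Roots r₁ = -6, r₂ = 4 (distinct).
General solution: h(n) = A·(-6)^n + B·(4)^n.
From h(0) = -5: A + B = -5.
From h(1) = 8: -6A + 4B = 8.
Solving: A = - \frac{14}{5}, B = - \frac{11}{5}.
So h(n) = - \frac{14 \left(-6\right)^{n}}{5} - \frac{11 \cdot 4^{n}}{5}.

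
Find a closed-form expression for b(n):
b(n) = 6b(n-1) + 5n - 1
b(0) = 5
First-order linear with linear forcing.
Homogeneous solution: b_h(n) = A·(6)^n.
Try particular b_p(n) = pn + q. Substituting:
  pn + q = 6(p(n-1) + q) + 5n - 1.
Matching the n-coefficient: p = 6p + 5 ⇒ p = -1.
Matching constants: q = -6p + 6q - 1 ⇒ q = -1.
General: b(n) = A·(6)^n - n - 1.
Apply b(0) = 5: A - 1 = 5 ⇒ A = 6.
So b(n) = 6 \cdot 6^{n} - n - 1.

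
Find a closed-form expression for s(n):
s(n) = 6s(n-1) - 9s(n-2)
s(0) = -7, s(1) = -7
Characteristic equation: x² - 6x + 9 = 0, which is (x - (3))².
Repeated root r = 3.
General solution: s(n) = (A + Bn)·(3)^n.
From s(0) = -7: A = -7.
From s(1) = -7: (A + B)·(3) = -7 ⇒ B = \frac{14}{3}.
So s(n) = \left(\frac{14 n}{3} - 7\right) \cdot (3)^n.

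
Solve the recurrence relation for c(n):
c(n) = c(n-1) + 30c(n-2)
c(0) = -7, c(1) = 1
Characteristic equation: x² - x - 30 = 0, which factors as (x - (6))(x - (-5)) = 0.
Roots r₁ = 6, r₂ = -5 (distinct).
General solution: c(n) = A·(6)^n + B·(-5)^n.
From c(0) = -7: A + B = -7.
From c(1) = 1: 6A - 5B = 1.
Solving: A = - \frac{34}{11}, B = - \frac{43}{11}.
So c(n) = - \frac{43 \left(-5\right)^{n}}{11} - \frac{34 \cdot 6^{n}}{11}.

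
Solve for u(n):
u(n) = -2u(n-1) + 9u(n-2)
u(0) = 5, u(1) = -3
Characteristic equation: x² + 2x - 9 = 0.
Discriminant Δ = (-2)² + 4·(9) = 40.
Roots r₁,₂ = (-2 ± √40)/2, so r₁ = -1 + \sqrt{10}, r₂ = - \sqrt{10} - 1.
General solution: u(n) = A·r₁^n + B·r₂^n.
From the initial conditions, A + B = 5 and r₁A + r₂B = -3.
Since r₁ - r₂ = √40: A = (-3 - (5)r₂)/√40 = \frac{\sqrt{10}}{10} + \frac{5}{2}, and B = 5 - A = \frac{5}{2} - \frac{\sqrt{10}}{10}.
So u(n) = \left(\frac{\sqrt{10}}{10} + \frac{5}{2}\right)\left(-1 + \sqrt{10}\right)^n + \left(\frac{5}{2} - \frac{\sqrt{10}}{10}\right)\left(- \sqrt{10} - 1\right)^n.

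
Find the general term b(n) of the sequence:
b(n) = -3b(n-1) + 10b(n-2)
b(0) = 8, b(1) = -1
Characteristic equation: x² + 3x - 10 = 0, which factors as (x - (2))(x - (-5)) = 0.
Roots r₁ = 2, r₂ = -5 (distinct).
General solution: b(n) = A·(2)^n + B·(-5)^n.
From b(0) = 8: A + B = 8.
From b(1) = -1: 2A - 5B = -1.
Solving: A = \frac{39}{7}, B = \frac{17}{7}.
So b(n) = \frac{17 \left(-5\right)^{n}}{7} + \frac{39 \cdot 2^{n}}{7}.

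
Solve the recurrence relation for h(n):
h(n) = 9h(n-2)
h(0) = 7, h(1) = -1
Characteristic equation: x² - 9 = 0, which factors as (x - (3))(x - (-3)) = 0.
Roots r₁ = 3, r₂ = -3 (distinct).
General solution: h(n) = A·(3)^n + B·(-3)^n.
From h(0) = 7: A + B = 7.
From h(1) = -1: 3A - 3B = -1.
Solving: A = \frac{10}{3}, B = \frac{11}{3}.
So h(n) = \frac{11 \left(-3\right)^{n}}{3} + \frac{10 \cdot 3^{n}}{3}.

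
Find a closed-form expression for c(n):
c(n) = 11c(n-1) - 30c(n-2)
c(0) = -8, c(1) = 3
Characteristic equation: x² - 11x + 30 = 0, which factors as (x - (5))(x - (6)) = 0.
Roots r₁ = 5, r₂ = 6 (distinct).
General solution: c(n) = A·(5)^n + B·(6)^n.
From c(0) = -8: A + B = -8.
From c(1) = 3: 5A + 6B = 3.
Solving: A = -51, B = 43.
So c(n) = - 51 \cdot 5^{n} + 43 \cdot 6^{n}.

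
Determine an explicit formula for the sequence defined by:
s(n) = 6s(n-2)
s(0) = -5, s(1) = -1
Characteristic equation: x² - 6 = 0.
Discriminant Δ = (0)² + 4·(6) = 24.
Roots r₁,₂ = (0 ± √24)/2, so r₁ = \sqrt{6}, r₂ = - \sqrt{6}.
General solution: s(n) = A·r₁^n + B·r₂^n.
From the initial conditions, A + B = -5 and r₁A + r₂B = -1.
Since r₁ - r₂ = √24: A = (-1 - (-5)r₂)/√24 = - \frac{5}{2} - \frac{\sqrt{6}}{12}, and B = -5 - A = - \frac{5}{2} + \frac{\sqrt{6}}{12}.
So s(n) = \left(- \frac{5}{2} - \frac{\sqrt{6}}{12}\right)\left(\sqrt{6}\right)^n + \left(- \frac{5}{2} + \frac{\sqrt{6}}{12}\right)\left(- \sqrt{6}\right)^n.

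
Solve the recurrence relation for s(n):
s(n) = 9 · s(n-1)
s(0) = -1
Pure geometric recurrence with ratio 9.
By induction s(n) = s(0) · (9)^n = - 9^{n}.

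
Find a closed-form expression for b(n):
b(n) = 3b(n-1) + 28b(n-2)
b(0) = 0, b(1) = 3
Characteristic equation: x² - 3x - 28 = 0, which factors as (x - (-4))(x - (7)) = 0.
Roots r₁ = -4, r₂ = 7 (distinct).
General solution: b(n) = A·(-4)^n + B·(7)^n.
From b(0) = 0: A + B = 0.
From b(1) = 3: -4A + 7B = 3.
Solving: A = - \frac{3}{11}, B = \frac{3}{11}.
So b(n) = - \frac{3 \left(-4\right)^{n}}{11} + \frac{3 \cdot 7^{n}}{11}.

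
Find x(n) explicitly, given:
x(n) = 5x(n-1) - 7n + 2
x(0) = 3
First-order linear with linear forcing.
Homogeneous solution: x_h(n) = A·(5)^n.
Try particular x_p(n) = pn + q. Substituting:
  pn + q = 5(p(n-1) + q) - 7n + 2.
Matching the n-coefficient: p = 5p - 7 ⇒ p = \frac{7}{4}.
Matching constants: q = -5p + 5q + 2 ⇒ q = \frac{27}{16}.
General: x(n) = A·(5)^n + \frac{7 n}{4} + \frac{27}{16}.
Apply x(0) = 3: A + \frac{27}{16} = 3 ⇒ A = \frac{21}{16}.
So x(n) = \frac{21 \cdot 5^{n}}{16} + \frac{7 n}{4} + \frac{27}{16}.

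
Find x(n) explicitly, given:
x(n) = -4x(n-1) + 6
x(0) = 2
First-order linear non-homogeneous.
Homogeneous solution: x_h(n) = A·(-4)^n.
Try constant particular solution x_p = K: K = -4K + 6 ⇒ K = \frac{6}{5}.
General: x(n) = A·(-4)^n + \frac{6}{5}.
Apply x(0) = 2: A + \frac{6}{5} = 2 ⇒ A = \frac{4}{5}.
So x(n) = \frac{4 \left(-4\right)^{n}}{5} + \frac{6}{5}.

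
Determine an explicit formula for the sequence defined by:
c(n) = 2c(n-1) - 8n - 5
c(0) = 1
First-order linear with linear forcing.
Homogeneous solution: c_h(n) = A·(2)^n.
Try particular c_p(n) = pn + q. Substituting:
  pn + q = 2(p(n-1) + q) - 8n - 5.
Matching the n-coefficient: p = 2p - 8 ⇒ p = 8.
Matching constants: q = -2p + 2q - 5 ⇒ q = 21.
General: c(n) = A·(2)^n + 8 n + 21.
Apply c(0) = 1: A + 21 = 1 ⇒ A = -20.
So c(n) = - 20 \cdot 2^{n} + 8 n + 21.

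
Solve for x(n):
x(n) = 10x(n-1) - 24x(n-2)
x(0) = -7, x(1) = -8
Characteristic equation: x² - 10x + 24 = 0, which factors as (x - (6))(x - (4)) = 0.
Roots r₁ = 6, r₂ = 4 (distinct).
General solution: x(n) = A·(6)^n + B·(4)^n.
From x(0) = -7: A + B = -7.
From x(1) = -8: 6A + 4B = -8.
Solving: A = 10, B = -17.
So x(n) = - 17 \cdot 4^{n} + 10 \cdot 6^{n}.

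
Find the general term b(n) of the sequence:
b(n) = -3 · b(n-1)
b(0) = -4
Pure geometric recurrence with ratio -3.
By induction b(n) = b(0) · (-3)^n = - 4 \left(-3\right)^{n}.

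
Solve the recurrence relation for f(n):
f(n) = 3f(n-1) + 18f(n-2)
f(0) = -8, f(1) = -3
Characteristic equation: x² - 3x - 18 = 0, which factors as (x - (-3))(x - (6)) = 0.
Roots r₁ = -3, r₂ = 6 (distinct).
General solution: f(n) = A·(-3)^n + B·(6)^n.
From f(0) = -8: A + B = -8.
From f(1) = -3: -3A + 6B = -3.
Solving: A = -5, B = -3.
So f(n) = - 5 \left(-3\right)^{n} - 3 \cdot 6^{n}.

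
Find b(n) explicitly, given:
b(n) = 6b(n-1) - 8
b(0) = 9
First-order linear non-homogeneous.
Homogeneous solution: b_h(n) = A·(6)^n.
Try constant particular solution b_p = K: K = 6K - 8 ⇒ K = \frac{8}{5}.
General: b(n) = A·(6)^n + \frac{8}{5}.
Apply b(0) = 9: A + \frac{8}{5} = 9 ⇒ A = \frac{37}{5}.
So b(n) = \frac{37 \cdot 6^{n}}{5} + \frac{8}{5}.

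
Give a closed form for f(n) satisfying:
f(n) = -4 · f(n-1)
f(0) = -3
Pure geometric recurrence with ratio -4.
By induction f(n) = f(0) · (-4)^n = - 3 \left(-4\right)^{n}.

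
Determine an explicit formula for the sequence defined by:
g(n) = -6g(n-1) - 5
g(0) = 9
First-order linear non-homogeneous.
Homogeneous solution: g_h(n) = A·(-6)^n.
Try constant particular solution g_p = K: K = -6K - 5 ⇒ K = - \frac{5}{7}.
General: g(n) = A·(-6)^n - \frac{5}{7}.
Apply g(0) = 9: A - \frac{5}{7} = 9 ⇒ A = \frac{68}{7}.
So g(n) = \frac{68 \left(-6\right)^{n}}{7} - \frac{5}{7}.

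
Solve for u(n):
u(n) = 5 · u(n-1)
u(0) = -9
Pure geometric recurrence with ratio 5.
By induction u(n) = u(0) · (5)^n = - 9 \cdot 5^{n}.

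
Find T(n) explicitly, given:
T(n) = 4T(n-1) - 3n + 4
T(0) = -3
First-order linear with linear forcing.
Homogeneous solution: T_h(n) = A·(4)^n.
Try particular T_p(n) = pn + q. Substituting:
  pn + q = 4(p(n-1) + q) - 3n + 4.
Matching the n-coefficient: p = 4p - 3 ⇒ p = 1.
Matching constants: q = -4p + 4q + 4 ⇒ q = 0.
General: T(n) = A·(4)^n + n + 0.
Apply T(0) = -3: A + 0 = -3 ⇒ A = -3.
So T(n) = - 3 \cdot 4^{n} + n.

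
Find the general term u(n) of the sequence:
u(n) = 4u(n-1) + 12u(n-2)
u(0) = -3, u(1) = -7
Characteristic equation: x² - 4x - 12 = 0, which factors as (x - (6))(x - (-2)) = 0.
Roots r₁ = 6, r₂ = -2 (distinct).
General solution: u(n) = A·(6)^n + B·(-2)^n.
From u(0) = -3: A + B = -3.
From u(1) = -7: 6A - 2B = -7.
Solving: A = - \frac{13}{8}, B = - \frac{11}{8}.
So u(n) = - \frac{11 \left(-2\right)^{n}}{8} - \frac{13 \cdot 6^{n}}{8}.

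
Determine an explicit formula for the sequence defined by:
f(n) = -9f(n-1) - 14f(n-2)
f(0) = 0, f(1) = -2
Characteristic equation: x² + 9x + 14 = 0, which factors as (x - (-7))(x - (-2)) = 0.
Roots r₁ = -7, r₂ = -2 (distinct).
General solution: f(n) = A·(-7)^n + B·(-2)^n.
From f(0) = 0: A + B = 0.
From f(1) = -2: -7A - 2B = -2.
Solving: A = \frac{2}{5}, B = - \frac{2}{5}.
So f(n) = - \frac{2 \left(-2\right)^{n}}{5} + \frac{2 \left(-7\right)^{n}}{5}.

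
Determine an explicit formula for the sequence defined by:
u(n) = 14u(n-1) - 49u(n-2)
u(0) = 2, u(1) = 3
Characteristic equation: x² - 14x + 49 = 0, which is (x - (7))².
Repeated root r = 7.
General solution: u(n) = (A + Bn)·(7)^n.
From u(0) = 2: A = 2.
From u(1) = 3: (A + B)·(7) = 3 ⇒ B = - \frac{11}{7}.
So u(n) = \left(2 - \frac{11 n}{7}\right) \cdot (7)^n.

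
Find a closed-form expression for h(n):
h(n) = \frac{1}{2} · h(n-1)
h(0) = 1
Pure geometric recurrence with ratio \frac{1}{2}.
By induction h(n) = h(0) · (\frac{1}{2})^n = \left(\frac{1}{2}\right)^{n}.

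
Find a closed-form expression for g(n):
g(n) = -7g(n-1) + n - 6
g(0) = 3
First-order linear with linear forcing.
Homogeneous solution: g_h(n) = A·(-7)^n.
Try particular g_p(n) = pn + q. Substituting:
  pn + q = -7(p(n-1) + q) + n - 6.
Matching the n-coefficient: p = -7p + 1 ⇒ p = \frac{1}{8}.
Matching constants: q = 7p - 7q - 6 ⇒ q = - \frac{41}{64}.
General: g(n) = A·(-7)^n + \frac{n}{8} - \frac{41}{64}.
Apply g(0) = 3: A - \frac{41}{64} = 3 ⇒ A = \frac{233}{64}.
So g(n) = \frac{233 \left(-7\right)^{n}}{64} + \frac{n}{8} - \frac{41}{64}.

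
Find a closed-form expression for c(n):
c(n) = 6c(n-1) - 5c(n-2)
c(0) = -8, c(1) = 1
Characteristic equation: x² - 6x + 5 = 0, which factors as (x - (1))(x - (5)) = 0.
Roots r₁ = 1, r₂ = 5 (distinct).
General solution: c(n) = A·(1)^n + B·(5)^n.
From c(0) = -8: A + B = -8.
From c(1) = 1: A + 5B = 1.
Solving: A = - \frac{41}{4}, B = \frac{9}{4}.
So c(n) = \frac{9 \cdot 5^{n}}{4} - \frac{41}{4}.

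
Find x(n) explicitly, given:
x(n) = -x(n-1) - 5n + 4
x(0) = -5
First-order linear with linear forcing.
Homogeneous solution: x_h(n) = A·(-1)^n.
Try particular x_p(n) = pn + q. Substituting:
  pn + q = -(p(n-1) + q) - 5n + 4.
Matching the n-coefficient: p = -p - 5 ⇒ p = - \frac{5}{2}.
Matching constants: q = p - q + 4 ⇒ q = \frac{3}{4}.
General: x(n) = A·(-1)^n - \frac{5 n}{2} + \frac{3}{4}.
Apply x(0) = -5: A + \frac{3}{4} = -5 ⇒ A = - \frac{23}{4}.
So x(n) = - \frac{23 \left(-1\right)^{n}}{4} - \frac{5 n}{2} + \frac{3}{4}.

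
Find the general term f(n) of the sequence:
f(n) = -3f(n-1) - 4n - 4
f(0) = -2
First-order linear with linear forcing.
Homogeneous solution: f_h(n) = A·(-3)^n.
Try particular f_p(n) = pn + q. Substituting:
  pn + q = -3(p(n-1) + q) - 4n - 4.
Matching the n-coefficient: p = -3p - 4 ⇒ p = -1.
Matching constants: q = 3p - 3q - 4 ⇒ q = - \frac{7}{4}.
General: f(n) = A·(-3)^n - n - \frac{7}{4}.
Apply f(0) = -2: A - \frac{7}{4} = -2 ⇒ A = - \frac{1}{4}.
So f(n) = - \frac{\left(-3\right)^{n}}{4} - n - \frac{7}{4}.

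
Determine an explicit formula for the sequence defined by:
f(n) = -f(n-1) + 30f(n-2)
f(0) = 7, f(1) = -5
Characteristic equation: x² + x - 30 = 0, which factors as (x - (-6))(x - (5)) = 0.
Roots r₁ = -6, r₂ = 5 (distinct).
General solution: f(n) = A·(-6)^n + B·(5)^n.
From f(0) = 7: A + B = 7.
From f(1) = -5: -6A + 5B = -5.
Solving: A = \frac{40}{11}, B = \frac{37}{11}.
So f(n) = \frac{40 \left(-6\right)^{n}}{11} + \frac{37 \cdot 5^{n}}{11}.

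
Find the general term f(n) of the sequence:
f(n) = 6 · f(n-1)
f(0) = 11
Pure geometric recurrence with ratio 6.
By induction f(n) = f(0) · (6)^n = 11 \cdot 6^{n}.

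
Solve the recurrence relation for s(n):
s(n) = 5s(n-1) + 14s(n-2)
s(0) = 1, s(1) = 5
Characteristic equation: x² - 5x - 14 = 0, which factors as (x - (7))(x - (-2)) = 0.
Roots r₁ = 7, r₂ = -2 (distinct).
General solution: s(n) = A·(7)^n + B·(-2)^n.
From s(0) = 1: A + B = 1.
From s(1) = 5: 7A - 2B = 5.
Solving: A = \frac{7}{9}, B = \frac{2}{9}.
So s(n) = \frac{2 \left(-2\right)^{n}}{9} + \frac{7 \cdot 7^{n}}{9}.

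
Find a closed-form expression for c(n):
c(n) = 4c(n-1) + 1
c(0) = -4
First-order linear non-homogeneous.
Homogeneous solution: c_h(n) = A·(4)^n.
Try constant particular solution c_p = K: K = 4K + 1 ⇒ K = - \frac{1}{3}.
General: c(n) = A·(4)^n - \frac{1}{3}.
Apply c(0) = -4: A - \frac{1}{3} = -4 ⇒ A = - \frac{11}{3}.
So c(n) = - \frac{11 \cdot 4^{n}}{3} - \frac{1}{3}.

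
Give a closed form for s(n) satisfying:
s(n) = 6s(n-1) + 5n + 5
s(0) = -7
First-order linear with linear forcing.
Homogeneous solution: s_h(n) = A·(6)^n.
Try particular s_p(n) = pn + q. Substituting:
  pn + q = 6(p(n-1) + q) + 5n + 5.
Matching the n-coefficient: p = 6p + 5 ⇒ p = -1.
Matching constants: q = -6p + 6q + 5 ⇒ q = - \frac{11}{5}.
General: s(n) = A·(6)^n - n - \frac{11}{5}.
Apply s(0) = -7: A - \frac{11}{5} = -7 ⇒ A = - \frac{24}{5}.
So s(n) = - \frac{24 \cdot 6^{n}}{5} - n - \frac{11}{5}.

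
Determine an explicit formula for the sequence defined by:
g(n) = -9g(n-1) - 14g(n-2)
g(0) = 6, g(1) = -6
Characteristic equation: x² + 9x + 14 = 0, which factors as (x - (-2))(x - (-7)) = 0.
Roots r₁ = -2, r₂ = -7 (distinct).
General solution: g(n) = A·(-2)^n + B·(-7)^n.
From g(0) = 6: A + B = 6.
From g(1) = -6: -2A - 7B = -6.
Solving: A = \frac{36}{5}, B = - \frac{6}{5}.
So g(n) = \frac{36 \left(-2\right)^{n}}{5} - \frac{6 \left(-7\right)^{n}}{5}.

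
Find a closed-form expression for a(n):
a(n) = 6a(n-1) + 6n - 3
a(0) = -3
First-order linear with linear forcing.
Homogeneous solution: a_h(n) = A·(6)^n.
Try particular a_p(n) = pn + q. Substituting:
  pn + q = 6(p(n-1) + q) + 6n - 3.
Matching the n-coefficient: p = 6p + 6 ⇒ p = - \frac{6}{5}.
Matching constants: q = -6p + 6q - 3 ⇒ q = - \frac{21}{25}.
General: a(n) = A·(6)^n - \frac{6 n}{5} - \frac{21}{25}.
Apply a(0) = -3: A - \frac{21}{25} = -3 ⇒ A = - \frac{54}{25}.
So a(n) = - \frac{54 \cdot 6^{n}}{25} - \frac{6 n}{5} - \frac{21}{25}.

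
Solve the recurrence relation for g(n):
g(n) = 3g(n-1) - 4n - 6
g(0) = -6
First-order linear with linear forcing.
Homogeneous solution: g_h(n) = A·(3)^n.
Try particular g_p(n) = pn + q. Substituting:
  pn + q = 3(p(n-1) + q) - 4n - 6.
Matching the n-coefficient: p = 3p - 4 ⇒ p = 2.
Matching constants: q = -3p + 3q - 6 ⇒ q = 6.
General: g(n) = A·(3)^n + 2 n + 6.
Apply g(0) = -6: A + 6 = -6 ⇒ A = -12.
So g(n) = - 12 \cdot 3^{n} + 2 n + 6.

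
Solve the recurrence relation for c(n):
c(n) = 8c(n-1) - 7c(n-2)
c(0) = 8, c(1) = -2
Characteristic equation: x² - 8x + 7 = 0, which factors as (x - (1))(x - (7)) = 0.
Roots r₁ = 1, r₂ = 7 (distinct).
General solution: c(n) = A·(1)^n + B·(7)^n.
From c(0) = 8: A + B = 8.
From c(1) = -2: A + 7B = -2.
Solving: A = \frac{29}{3}, B = - \frac{5}{3}.
So c(n) = \frac{29}{3} - \frac{5 \cdot 7^{n}}{3}.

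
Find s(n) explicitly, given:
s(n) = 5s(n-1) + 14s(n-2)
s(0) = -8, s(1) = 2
Characteristic equation: x² - 5x - 14 = 0, which factors as (x - (7))(x - (-2)) = 0.
Roots r₁ = 7, r₂ = -2 (distinct).
General solution: s(n) = A·(7)^n + B·(-2)^n.
From s(0) = -8: A + B = -8.
From s(1) = 2: 7A - 2B = 2.
Solving: A = - \frac{14}{9}, B = - \frac{58}{9}.
So s(n) = - \frac{58 \left(-2\right)^{n}}{9} - \frac{14 \cdot 7^{n}}{9}.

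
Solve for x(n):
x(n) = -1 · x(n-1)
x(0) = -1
Pure geometric recurrence with ratio -1.
By induction x(n) = x(0) · (-1)^n = - \left(-1\right)^{n}.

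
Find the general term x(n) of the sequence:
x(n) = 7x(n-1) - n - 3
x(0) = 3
First-order linear with linear forcing.
Homogeneous solution: x_h(n) = A·(7)^n.
Try particular x_p(n) = pn + q. Substituting:
  pn + q = 7(p(n-1) + q) - n - 3.
Matching the n-coefficient: p = 7p - 1 ⇒ p = \frac{1}{6}.
Matching constants: q = -7p + 7q - 3 ⇒ q = \frac{25}{36}.
General: x(n) = A·(7)^n + \frac{n}{6} + \frac{25}{36}.
Apply x(0) = 3: A + \frac{25}{36} = 3 ⇒ A = \frac{83}{36}.
So x(n) = \frac{83 \cdot 7^{n}}{36} + \frac{n}{6} + \frac{25}{36}.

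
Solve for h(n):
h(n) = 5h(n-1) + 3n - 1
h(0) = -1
First-order linear with linear forcing.
Homogeneous solution: h_h(n) = A·(5)^n.
Try particular h_p(n) = pn + q. Substituting:
  pn + q = 5(p(n-1) + q) + 3n - 1.
Matching the n-coefficient: p = 5p + 3 ⇒ p = - \frac{3}{4}.
Matching constants: q = -5p + 5q - 1 ⇒ q = - \frac{11}{16}.
General: h(n) = A·(5)^n - \frac{3 n}{4} - \frac{11}{16}.
Apply h(0) = -1: A - \frac{11}{16} = -1 ⇒ A = - \frac{5}{16}.
So h(n) = - \frac{5 \cdot 5^{n}}{16} - \frac{3 n}{4} - \frac{11}{16}.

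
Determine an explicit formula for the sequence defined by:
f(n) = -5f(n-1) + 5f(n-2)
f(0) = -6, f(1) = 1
Characteristic equation: x² + 5x - 5 = 0.
Discriminant Δ = (-5)² + 4·(5) = 45.
Roots r₁,₂ = (-5 ± √45)/2, so r₁ = - \frac{5}{2} + \frac{3 \sqrt{5}}{2}, r₂ = - \frac{3 \sqrt{5}}{2} - \frac{5}{2}.
General solution: f(n) = A·r₁^n + B·r₂^n.
From the initial conditions, A + B = -6 and r₁A + r₂B = 1.
Since r₁ - r₂ = √45: A = (1 - (-6)r₂)/√45 = -3 - \frac{14 \sqrt{5}}{15}, and B = -6 - A = -3 + \frac{14 \sqrt{5}}{15}.
So f(n) = \left(-3 - \frac{14 \sqrt{5}}{15}\right)\left(- \frac{5}{2} + \frac{3 \sqrt{5}}{2}\right)^n + \left(-3 + \frac{14 \sqrt{5}}{15}\right)\left(- \frac{3 \sqrt{5}}{2} - \frac{5}{2}\right)^n.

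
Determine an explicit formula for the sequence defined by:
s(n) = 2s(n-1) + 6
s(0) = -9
First-order linear non-homogeneous.
Homogeneous solution: s_h(n) = A·(2)^n.
Try constant particular solution s_p = K: K = 2K + 6 ⇒ K = -6.
General: s(n) = A·(2)^n - 6.
Apply s(0) = -9: A - 6 = -9 ⇒ A = -3.
So s(n) = - 3 \cdot 2^{n} - 6.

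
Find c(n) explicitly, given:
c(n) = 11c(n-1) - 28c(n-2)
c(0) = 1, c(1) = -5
Characteristic equation: x² - 11x + 28 = 0, which factors as (x - (4))(x - (7)) = 0.
Roots r₁ = 4, r₂ = 7 (distinct).
General solution: c(n) = A·(4)^n + B·(7)^n.
From c(0) = 1: A + B = 1.
From c(1) = -5: 4A + 7B = -5.
Solving: A = 4, B = -3.
So c(n) = 4 \cdot 4^{n} - 3 \cdot 7^{n}.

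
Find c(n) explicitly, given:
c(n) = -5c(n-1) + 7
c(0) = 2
First-order linear non-homogeneous.
Homogeneous solution: c_h(n) = A·(-5)^n.
Try constant particular solution c_p = K: K = -5K + 7 ⇒ K = \frac{7}{6}.
General: c(n) = A·(-5)^n + \frac{7}{6}.
Apply c(0) = 2: A + \frac{7}{6} = 2 ⇒ A = \frac{5}{6}.
So c(n) = \frac{5 \left(-5\right)^{n}}{6} + \frac{7}{6}.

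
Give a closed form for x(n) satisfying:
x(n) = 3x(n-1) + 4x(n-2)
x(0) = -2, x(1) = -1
Characteristic equation: x² - 3x - 4 = 0, which factors as (x - (4))(x - (-1)) = 0.
Roots r₁ = 4, r₂ = -1 (distinct).
General solution: x(n) = A·(4)^n + B·(-1)^n.
From x(0) = -2: A + B = -2.
From x(1) = -1: 4A - B = -1.
Solving: A = - \frac{3}{5}, B = - \frac{7}{5}.
So x(n) = - \frac{7 \left(-1\right)^{n}}{5} - \frac{3 \cdot 4^{n}}{5}.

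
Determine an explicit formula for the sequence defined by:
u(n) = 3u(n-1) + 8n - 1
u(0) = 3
First-order linear with linear forcing.
Homogeneous solution: u_h(n) = A·(3)^n.
Try particular u_p(n) = pn + q. Substituting:
  pn + q = 3(p(n-1) + q) + 8n - 1.
Matching the n-coefficient: p = 3p + 8 ⇒ p = -4.
Matching constants: q = -3p + 3q - 1 ⇒ q = - \frac{11}{2}.
General: u(n) = A·(3)^n - 4 n - \frac{11}{2}.
Apply u(0) = 3: A - \frac{11}{2} = 3 ⇒ A = \frac{17}{2}.
So u(n) = \frac{17 \cdot 3^{n}}{2} - 4 n - \frac{11}{2}.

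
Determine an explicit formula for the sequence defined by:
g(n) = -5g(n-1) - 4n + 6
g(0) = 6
First-order linear with linear forcing.
Homogeneous solution: g_h(n) = A·(-5)^n.
Try particular g_p(n) = pn + q. Substituting:
  pn + q = -5(p(n-1) + q) - 4n + 6.
Matching the n-coefficient: p = -5p - 4 ⇒ p = - \frac{2}{3}.
Matching constants: q = 5p - 5q + 6 ⇒ q = \frac{4}{9}.
General: g(n) = A·(-5)^n - \frac{2 n}{3} + \frac{4}{9}.
Apply g(0) = 6: A + \frac{4}{9} = 6 ⇒ A = \frac{50}{9}.
So g(n) = \frac{50 \left(-5\right)^{n}}{9} - \frac{2 n}{3} + \frac{4}{9}.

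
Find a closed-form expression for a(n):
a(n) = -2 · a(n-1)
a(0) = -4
Pure geometric recurrence with ratio -2.
By induction a(n) = a(0) · (-2)^n = - 4 \left(-2\right)^{n}.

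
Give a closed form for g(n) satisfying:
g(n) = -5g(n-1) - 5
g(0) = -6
First-order linear non-homogeneous.
Homogeneous solution: g_h(n) = A·(-5)^n.
Try constant particular solution g_p = K: K = -5K - 5 ⇒ K = - \frac{5}{6}.
General: g(n) = A·(-5)^n - \frac{5}{6}.
Apply g(0) = -6: A - \frac{5}{6} = -6 ⇒ A = - \frac{31}{6}.
So g(n) = - \frac{31 \left(-5\right)^{n}}{6} - \frac{5}{6}.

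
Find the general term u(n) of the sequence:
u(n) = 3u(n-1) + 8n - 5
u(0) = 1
First-order linear with linear forcing.
Homogeneous solution: u_h(n) = A·(3)^n.
Try particular u_p(n) = pn + q. Substituting:
  pn + q = 3(p(n-1) + q) + 8n - 5.
Matching the n-coefficient: p = 3p + 8 ⇒ p = -4.
Matching constants: q = -3p + 3q - 5 ⇒ q = - \frac{7}{2}.
General: u(n) = A·(3)^n - 4 n - \frac{7}{2}.
Apply u(0) = 1: A - \frac{7}{2} = 1 ⇒ A = \frac{9}{2}.
So u(n) = \frac{9 \cdot 3^{n}}{2} - 4 n - \frac{7}{2}.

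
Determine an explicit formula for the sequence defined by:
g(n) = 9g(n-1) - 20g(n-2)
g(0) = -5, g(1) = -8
Characteristic equation: x² - 9x + 20 = 0, which factors as (x - (5))(x - (4)) = 0.
Roots r₁ = 5, r₂ = 4 (distinct).
General solution: g(n) = A·(5)^n + B·(4)^n.
From g(0) = -5: A + B = -5.
From g(1) = -8: 5A + 4B = -8.
Solving: A = 12, B = -17.
So g(n) = - 17 \cdot 4^{n} + 12 \cdot 5^{n}.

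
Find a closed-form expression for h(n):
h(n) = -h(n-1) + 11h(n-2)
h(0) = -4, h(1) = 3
Characteristic equation: x² + x - 11 = 0.
Discriminant Δ = (-1)² + 4·(11) = 45.
Roots r₁,₂ = (-1 ± √45)/2, so r₁ = - \frac{1}{2} + \frac{3 \sqrt{5}}{2}, r₂ = - \frac{3 \sqrt{5}}{2} - \frac{1}{2}.
General solution: h(n) = A·r₁^n + B·r₂^n.
From the initial conditions, A + B = -4 and r₁A + r₂B = 3.
Since r₁ - r₂ = √45: A = (3 - (-4)r₂)/√45 = -2 + \frac{\sqrt{5}}{15}, and B = -4 - A = -2 - \frac{\sqrt{5}}{15}.
So h(n) = \left(-2 + \frac{\sqrt{5}}{15}\right)\left(- \frac{1}{2} + \frac{3 \sqrt{5}}{2}\right)^n + \left(-2 - \frac{\sqrt{5}}{15}\right)\left(- \frac{3 \sqrt{5}}{2} - \frac{1}{2}\right)^n.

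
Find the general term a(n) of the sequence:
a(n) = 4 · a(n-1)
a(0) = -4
Pure geometric recurrence with ratio 4.
By induction a(n) = a(0) · (4)^n = - 4 \cdot 4^{n}.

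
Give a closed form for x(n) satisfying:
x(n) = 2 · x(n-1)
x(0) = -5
Pure geometric recurrence with ratio 2.
By induction x(n) = x(0) · (2)^n = - 5 \cdot 2^{n}.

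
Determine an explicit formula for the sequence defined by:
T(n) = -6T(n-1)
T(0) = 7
This is a homogeneous first-order recurrence with ratio -6.
By induction T(n) = T(0) · (-6)^n = 7 \left(-6\right)^{n}.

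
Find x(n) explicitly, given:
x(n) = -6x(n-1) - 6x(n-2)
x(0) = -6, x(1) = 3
Characteristic equation: x² + 6x + 6 = 0.
Discriminant Δ = (-6)² + 4·(-6) = 12.
Roots r₁,₂ = (-6 ± √12)/2, so r₁ = -3 + \sqrt{3}, r₂ = -3 - \sqrt{3}.
General solution: x(n) = A·r₁^n + B·r₂^n.
From the initial conditions, A + B = -6 and r₁A + r₂B = 3.
Since r₁ - r₂ = √12: A = (3 - (-6)r₂)/√12 = - \frac{5 \sqrt{3}}{2} - 3, and B = -6 - A = -3 + \frac{5 \sqrt{3}}{2}.
So x(n) = \left(- \frac{5 \sqrt{3}}{2} - 3\right)\left(-3 + \sqrt{3}\right)^n + \left(-3 + \frac{5 \sqrt{3}}{2}\right)\left(-3 - \sqrt{3}\right)^n.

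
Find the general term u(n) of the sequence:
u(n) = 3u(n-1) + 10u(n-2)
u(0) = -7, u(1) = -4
Characteristic equation: x² - 3x - 10 = 0, which factors as (x - (5))(x - (-2)) = 0.
Roots r₁ = 5, r₂ = -2 (distinct).
General solution: u(n) = A·(5)^n + B·(-2)^n.
From u(0) = -7: A + B = -7.
From u(1) = -4: 5A - 2B = -4.
Solving: A = - \frac{18}{7}, B = - \frac{31}{7}.
So u(n) = - \frac{31 \left(-2\right)^{n}}{7} - \frac{18 \cdot 5^{n}}{7}.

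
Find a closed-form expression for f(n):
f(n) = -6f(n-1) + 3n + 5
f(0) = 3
First-order linear with linear forcing.
Homogeneous solution: f_h(n) = A·(-6)^n.
Try particular f_p(n) = pn + q. Substituting:
  pn + q = -6(p(n-1) + q) + 3n + 5.
Matching the n-coefficient: p = -6p + 3 ⇒ p = \frac{3}{7}.
Matching constants: q = 6p - 6q + 5 ⇒ q = \frac{53}{49}.
General: f(n) = A·(-6)^n + \frac{3 n}{7} + \frac{53}{49}.
Apply f(0) = 3: A + \frac{53}{49} = 3 ⇒ A = \frac{94}{49}.
So f(n) = \frac{94 \left(-6\right)^{n}}{49} + \frac{3 n}{7} + \frac{53}{49}.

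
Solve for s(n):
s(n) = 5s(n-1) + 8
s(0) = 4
First-order linear non-homogeneous.
Homogeneous solution: s_h(n) = A·(5)^n.
Try constant particular solution s_p = K: K = 5K + 8 ⇒ K = -2.
General: s(n) = A·(5)^n - 2.
Apply s(0) = 4: A - 2 = 4 ⇒ A = 6.
So s(n) = 6 \cdot 5^{n} - 2.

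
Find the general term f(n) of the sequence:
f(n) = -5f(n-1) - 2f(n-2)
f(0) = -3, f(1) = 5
Characteristic equation: x² + 5x + 2 = 0.
Discriminant Δ = (-5)² + 4·(-2) = 17.
Roots r₁,₂ = (-5 ± √17)/2, so r₁ = - \frac{5}{2} + \frac{\sqrt{17}}{2}, r₂ = - \frac{5}{2} - \frac{\sqrt{17}}{2}.
General solution: f(n) = A·r₁^n + B·r₂^n.
From the initial conditions, A + B = -3 and r₁A + r₂B = 5.
Since r₁ - r₂ = √17: A = (5 - (-3)r₂)/√17 = - \frac{3}{2} - \frac{5 \sqrt{17}}{34}, and B = -3 - A = - \frac{3}{2} + \frac{5 \sqrt{17}}{34}.
So f(n) = \left(- \frac{3}{2} - \frac{5 \sqrt{17}}{34}\right)\left(- \frac{5}{2} + \frac{\sqrt{17}}{2}\right)^n + \left(- \frac{3}{2} + \frac{5 \sqrt{17}}{34}\right)\left(- \frac{5}{2} - \frac{\sqrt{17}}{2}\right)^n.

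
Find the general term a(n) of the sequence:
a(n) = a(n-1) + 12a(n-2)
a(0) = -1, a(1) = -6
Characteristic equation: x² - x - 12 = 0, which factors as (x - (-3))(x - (4)) = 0.
Roots r₁ = -3, r₂ = 4 (distinct).
General solution: a(n) = A·(-3)^n + B·(4)^n.
From a(0) = -1: A + B = -1.
From a(1) = -6: -3A + 4B = -6.
Solving: A = \frac{2}{7}, B = - \frac{9}{7}.
So a(n) = \frac{2 \left(-3\right)^{n}}{7} - \frac{9 \cdot 4^{n}}{7}.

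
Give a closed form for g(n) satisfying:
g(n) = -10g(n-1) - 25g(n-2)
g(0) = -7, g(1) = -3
Characteristic equation: x² + 10x + 25 = 0, which is (x - (-5))².
Repeated root r = -5.
General solution: g(n) = (A + Bn)·(-5)^n.
From g(0) = -7: A = -7.
From g(1) = -3: (A + B)·(-5) = -3 ⇒ B = \frac{38}{5}.
So g(n) = \left(\frac{38 n}{5} - 7\right) \cdot (-5)^n.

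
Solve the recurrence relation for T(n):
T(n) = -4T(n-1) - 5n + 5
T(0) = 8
First-order linear with linear forcing.
Homogeneous solution: T_h(n) = A·(-4)^n.
Try particular T_p(n) = pn + q. Substituting:
  pn + q = -4(p(n-1) + q) - 5n + 5.
Matching the n-coefficient: p = -4p - 5 ⇒ p = -1.
Matching constants: q = 4p - 4q + 5 ⇒ q = \frac{1}{5}.
General: T(n) = A·(-4)^n - n + \frac{1}{5}.
Apply T(0) = 8: A + \frac{1}{5} = 8 ⇒ A = \frac{39}{5}.
So T(n) = \frac{39 \left(-4\right)^{n}}{5} - n + \frac{1}{5}.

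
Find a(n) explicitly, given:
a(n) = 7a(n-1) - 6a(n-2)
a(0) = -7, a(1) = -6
Characteristic equation: x² - 7x + 6 = 0, which factors as (x - (6))(x - (1)) = 0.
Roots r₁ = 6, r₂ = 1 (distinct).
General solution: a(n) = A·(6)^n + B·(1)^n.
From a(0) = -7: A + B = -7.
From a(1) = -6: 6A + B = -6.
Solving: A = \frac{1}{5}, B = - \frac{36}{5}.
So a(n) = \frac{6^{n}}{5} - \frac{36}{5}.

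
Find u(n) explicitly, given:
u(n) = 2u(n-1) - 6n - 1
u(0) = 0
First-order linear with linear forcing.
Homogeneous solution: u_h(n) = A·(2)^n.
Try particular u_p(n) = pn + q. Substituting:
  pn + q = 2(p(n-1) + q) - 6n - 1.
Matching the n-coefficient: p = 2p - 6 ⇒ p = 6.
Matching constants: q = -2p + 2q - 1 ⇒ q = 13.
General: u(n) = A·(2)^n + 6 n + 13.
Apply u(0) = 0: A + 13 = 0 ⇒ A = -13.
So u(n) = - 13 \cdot 2^{n} + 6 n + 13.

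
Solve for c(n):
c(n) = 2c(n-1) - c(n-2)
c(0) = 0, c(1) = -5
Characteristic equation: x² - 2x + 1 = 0, which is (x - (1))².
Repeated root r = 1.
General solution: c(n) = (A + Bn)·(1)^n.
From c(0) = 0: A = 0.
From c(1) = -5: (A + B)·(1) = -5 ⇒ B = -5.
So c(n) = \left(- 5 n\right) \cdot (1)^n.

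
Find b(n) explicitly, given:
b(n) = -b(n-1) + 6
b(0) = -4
First-order linear non-homogeneous.
Homogeneous solution: b_h(n) = A·(-1)^n.
Try constant particular solution b_p = K: K = -K + 6 ⇒ K = 3.
General: b(n) = A·(-1)^n + 3.
Apply b(0) = -4: A + 3 = -4 ⇒ A = -7.
So b(n) = 3 - 7 \left(-1\right)^{n}.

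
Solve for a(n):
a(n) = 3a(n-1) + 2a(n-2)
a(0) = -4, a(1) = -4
Characteristic equation: x² - 3x - 2 = 0.
Discriminant Δ = (3)² + 4·(2) = 17.
Roots r₁,₂ = (3 ± √17)/2, so r₁ = \frac{3}{2} + \frac{\sqrt{17}}{2}, r₂ = \frac{3}{2} - \frac{\sqrt{17}}{2}.
General solution: a(n) = A·r₁^n + B·r₂^n.
From the initial conditions, A + B = -4 and r₁A + r₂B = -4.
Since r₁ - r₂ = √17: A = (-4 - (-4)r₂)/√17 = -2 + \frac{2 \sqrt{17}}{17}, and B = -4 - A = -2 - \frac{2 \sqrt{17}}{17}.
So a(n) = \left(-2 + \frac{2 \sqrt{17}}{17}\right)\left(\frac{3}{2} + \frac{\sqrt{17}}{2}\right)^n + \left(-2 - \frac{2 \sqrt{17}}{17}\right)\left(\frac{3}{2} - \frac{\sqrt{17}}{2}\right)^n.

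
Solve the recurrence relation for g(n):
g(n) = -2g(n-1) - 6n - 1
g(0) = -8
First-order linear with linear forcing.
Homogeneous solution: g_h(n) = A·(-2)^n.
Try particular g_p(n) = pn + q. Substituting:
  pn + q = -2(p(n-1) + q) - 6n - 1.
Matching the n-coefficient: p = -2p - 6 ⇒ p = -2.
Matching constants: q = 2p - 2q - 1 ⇒ q = - \frac{5}{3}.
General: g(n) = A·(-2)^n - 2 n - \frac{5}{3}.
Apply g(0) = -8: A - \frac{5}{3} = -8 ⇒ A = - \frac{19}{3}.
So g(n) = - \frac{19 \left(-2\right)^{n}}{3} - 2 n - \frac{5}{3}.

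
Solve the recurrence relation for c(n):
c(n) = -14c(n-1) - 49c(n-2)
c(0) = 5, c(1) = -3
Characteristic equation: x² + 14x + 49 = 0, which is (x - (-7))².
Repeated root r = -7.
General solution: c(n) = (A + Bn)·(-7)^n.
From c(0) = 5: A = 5.
From c(1) = -3: (A + B)·(-7) = -3 ⇒ B = - \frac{32}{7}.
So c(n) = \left(5 - \frac{32 n}{7}\right) \cdot (-7)^n.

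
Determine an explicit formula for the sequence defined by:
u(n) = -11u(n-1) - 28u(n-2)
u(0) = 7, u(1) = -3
Characteristic equation: x² + 11x + 28 = 0, which factors as (x - (-4))(x - (-7)) = 0.
Roots r₁ = -4, r₂ = -7 (distinct).
General solution: u(n) = A·(-4)^n + B·(-7)^n.
From u(0) = 7: A + B = 7.
From u(1) = -3: -4A - 7B = -3.
Solving: A = \frac{46}{3}, B = - \frac{25}{3}.
So u(n) = \frac{46 \left(-4\right)^{n}}{3} - \frac{25 \left(-7\right)^{n}}{3}.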